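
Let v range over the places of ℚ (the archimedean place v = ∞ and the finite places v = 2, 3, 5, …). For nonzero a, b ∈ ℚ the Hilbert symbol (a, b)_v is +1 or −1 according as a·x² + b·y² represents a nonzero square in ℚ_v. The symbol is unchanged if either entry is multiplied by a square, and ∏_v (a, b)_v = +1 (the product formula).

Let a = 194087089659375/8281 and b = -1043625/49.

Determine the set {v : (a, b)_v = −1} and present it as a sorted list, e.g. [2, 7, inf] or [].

(a, b) ≡ (55, -345) mod (ℚ^×)²; places V = {2, 3, 5, 7, 11, 13, 23, ∞}.
(a,b)_3: α=6, u≡1; β=1, v≡2 (mod 3); (1|3)=+1, (2|3)=-1; sign (−1)^0·+1^1·-1^6 = +1.
(a,b)_23: α=2, u≡13; β=1, v≡9 (mod 23); (13|23)=+1, (9|23)=+1; sign (−1)^0·+1^1·+1^2 = +1.
(a,b)_5: α=5, u≡1; β=3, v≡4 (mod 5); (1|5)=+1, (4|5)=+1; sign (−1)^0·+1^3·+1^5 = +1.
(a,b)_∞: sgn(55)=+, sgn(-345)=−, so +1.
(a,b)_13: α=-2, u≡12; β=0, v≡8 (mod 13); (12|13)=+1, (8|13)=-1; sign (−1)^0·+1^0·-1^-2 = +1.
(a,b)_11: α=5, u≡4; β=2, v≡2 (mod 11); (4|11)=+1, (2|11)=-1; sign (−1)^0·+1^2·-1^5 = -1.
(a,b)_7: α=-2, u≡3; β=-2, v≡5 (mod 7); (3|7)=-1, (5|7)=-1; sign (−1)^0·-1^-2·-1^-2 = +1.
(a,b)_2: α=0, β=0; u≡7, v≡7 (mod 8); ε(u)ε(v)=1·1, αω(v)=0·0, βω(u)=0·0; sum ≡ 1  ⇒  -1.
|Ram(55, -345)| = 2, even; anisotropic at {2, 11}.

[2, 11]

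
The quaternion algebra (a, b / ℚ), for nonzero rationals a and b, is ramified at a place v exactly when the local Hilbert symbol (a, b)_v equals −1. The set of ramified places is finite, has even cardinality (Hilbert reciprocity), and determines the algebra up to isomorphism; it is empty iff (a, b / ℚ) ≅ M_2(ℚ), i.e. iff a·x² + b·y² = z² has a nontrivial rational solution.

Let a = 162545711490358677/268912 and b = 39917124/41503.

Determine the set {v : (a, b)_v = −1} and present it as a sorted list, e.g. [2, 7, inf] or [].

(a, b) ≡ (91, 7) mod (ℚ^×)²; places V = {2, 3, 7, 11, 13, 19, 23, ∞}.
(a,b)_∞: sgn(91)=+, sgn(7)=+, so +1.
(a,b)_23: α=2, u≡19; β=0, v≡17 (mod 23); (19|23)=-1, (17|23)=-1; sign (−1)^0·-1^0·-1^2 = +1.
(a,b)_13: α=3, u≡11; β=2, v≡11 (mod 13); (11|13)=-1, (11|13)=-1; sign (−1)^0·-1^2·-1^3 = -1.
(a,b)_3: α=18, u≡1; β=10, v≡1 (mod 3); (1|3)=+1, (1|3)=+1; sign (−1)^0·+1^10·+1^18 = +1.
(a,b)_19: α=2, u≡8; β=0, v≡17 (mod 19); (8|19)=-1, (17|19)=+1; sign (−1)^0·-1^0·+1^2 = +1.
(a,b)_2: α=-4, β=2; u≡3, v≡7 (mod 8); ε(u)ε(v)=1·1, αω(v)=-4·0, βω(u)=2·1; sum ≡ 1  ⇒  -1.
(a,b)_11: α=0, u≡5; β=-2, v≡8 (mod 11); (5|11)=+1, (8|11)=-1; sign (−1)^0·+1^-2·-1^0 = +1.
(a,b)_7: α=-5, u≡6; β=-3, v≡1 (mod 7); (6|7)=-1, (1|7)=+1; sign (−1)^1·-1^-3·+1^-5 = +1.
(91, 7 / ℚ) ramifies at {2, 13}: a division algebra.

[2, 13]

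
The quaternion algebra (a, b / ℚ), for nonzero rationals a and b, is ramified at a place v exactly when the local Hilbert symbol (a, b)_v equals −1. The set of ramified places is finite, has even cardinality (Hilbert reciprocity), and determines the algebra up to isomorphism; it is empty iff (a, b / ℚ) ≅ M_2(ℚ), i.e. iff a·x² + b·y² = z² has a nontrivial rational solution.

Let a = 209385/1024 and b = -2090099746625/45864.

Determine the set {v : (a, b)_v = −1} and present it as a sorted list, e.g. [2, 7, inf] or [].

Mod squares: a ≡ 2585, b ≡ -67210. Check v ∈ {∞, 2, 3, 5, 7, 11, 13, 47}.
v=∞: 2585 > 0 and -67210 < 0  ⇒  (a,b)_∞ = +1.
v=7: a=7^0·(≡4), b=7^-2·(≡1) mod 7; (4|7)=+1, (1|7)=+1; (−1)^{0·-2·3}·(+1)^-2·(+1)^0 = +1.
v=13: a=13^0·(≡2), b=13^-1·(≡9) mod 13; (2|13)=-1, (9|13)=+1; (−1)^{0·-1·6}·(-1)^-1·(+1)^0 = -1.
v=5: a=5^1·(≡3), b=5^3·(≡3) mod 5; (3|5)=-1, (3|5)=-1; (−1)^{1·3·2}·(-1)^3·(-1)^1 = +1.
v=11: a=11^1·(≡5), b=11^5·(≡7) mod 11; (5|11)=+1, (7|11)=-1; (−1)^{1·5·5}·(+1)^5·(-1)^1 = +1.
v=3: a=3^4·(≡2), b=3^-2·(≡2) mod 3; (2|3)=-1, (2|3)=-1; (−1)^{4·-2·1}·(-1)^-2·(-1)^4 = +1.
v=47: a=47^1·(≡1), b=47^3·(≡36) mod 47; (1|47)=+1, (36|47)=+1; (−1)^{1·3·23}·(+1)^3·(+1)^1 = -1.
v=2: v_2(a)=-10, v_2(b)=-3; units ≡ 1, 3 (mod 8); ε·ε+αω+βω = 0·1+-10·1+-3·0 ≡ 0  ⇒  (a,b)_2 = +1.
(2585, -67210 / ℚ) ramifies at {13, 47}: a division algebra.

[13, 47]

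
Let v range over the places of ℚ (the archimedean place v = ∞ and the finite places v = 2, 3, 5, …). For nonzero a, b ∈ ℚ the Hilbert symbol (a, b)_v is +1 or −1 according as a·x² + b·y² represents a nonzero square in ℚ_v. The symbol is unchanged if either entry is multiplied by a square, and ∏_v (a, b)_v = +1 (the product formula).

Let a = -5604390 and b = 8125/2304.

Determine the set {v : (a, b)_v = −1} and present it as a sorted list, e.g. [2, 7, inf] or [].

Mod squares: a ≡ -69190, b ≡ 13. Check v ∈ {∞, 2, 3, 5, 11, 13, 17, 37}.
v=2: v_2(a)=1, v_2(b)=-8; units ≡ 5, 5 (mod 8); ε·ε+αω+βω = 0·0+1·1+-8·1 ≡ 1  ⇒  (a,b)_2 = -1.
v=3: a=3^4·(≡2), b=3^-2·(≡1) mod 3; (2|3)=-1, (1|3)=+1; (−1)^{4·-2·1}·(-1)^-2·(+1)^4 = +1.
v=37: a=37^1·(≡8), b=37^0·(≡17) mod 37; (8|37)=-1, (17|37)=-1; (−1)^{1·0·18}·(-1)^0·(-1)^1 = -1.
v=∞: -69190 < 0 and 13 > 0  ⇒  (a,b)_∞ = +1.
v=17: a=17^1·(≡11), b=17^0·(≡15) mod 17; (11|17)=-1, (15|17)=+1; (−1)^{1·0·8}·(-1)^0·(+1)^1 = +1.
v=5: a=5^1·(≡2), b=5^4·(≡2) mod 5; (2|5)=-1, (2|5)=-1; (−1)^{1·4·2}·(-1)^4·(-1)^1 = -1.
v=13: a=13^0·(≡1), b=13^1·(≡9) mod 13; (1|13)=+1, (9|13)=+1; (−1)^{0·1·6}·(+1)^1·(+1)^0 = +1.
v=11: a=11^1·(≡8), b=11^0·(≡8) mod 11; (8|11)=-1, (8|11)=-1; (−1)^{1·0·5}·(-1)^0·(-1)^1 = -1.
(-69190, 13 / ℚ) ramifies at {2, 5, 11, 37}: a division algebra.

[2, 5, 11, 37]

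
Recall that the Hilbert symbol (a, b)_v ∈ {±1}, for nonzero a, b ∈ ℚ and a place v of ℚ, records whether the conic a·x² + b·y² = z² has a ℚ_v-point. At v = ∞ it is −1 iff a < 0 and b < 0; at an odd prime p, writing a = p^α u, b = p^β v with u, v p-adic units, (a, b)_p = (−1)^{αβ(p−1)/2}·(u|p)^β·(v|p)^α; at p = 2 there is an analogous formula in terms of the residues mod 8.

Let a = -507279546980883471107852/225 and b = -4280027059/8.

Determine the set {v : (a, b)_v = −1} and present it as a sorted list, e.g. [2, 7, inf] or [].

Mod squares: a ≡ -6923, b ≡ -174694982. Check v ∈ {∞, 2, 3, 5, 7, 11, 23, 31, 37, 43}.
v=2: v_2(a)=2, v_2(b)=-3; units ≡ 5, 5 (mod 8); ε·ε+αω+βω = 0·0+2·1+-3·1 ≡ 1  ⇒  (a,b)_2 = -1.
v=31: a=31^2·(≡3), b=31^1·(≡3) mod 31; (3|31)=-1, (3|31)=-1; (−1)^{2·1·15}·(-1)^1·(-1)^2 = -1.
v=37: a=37^2·(≡3), b=37^1·(≡26) mod 37; (3|37)=+1, (26|37)=+1; (−1)^{2·1·18}·(+1)^1·(+1)^2 = +1.
v=3: a=3^-2·(≡1), b=3^0·(≡1) mod 3; (1|3)=+1, (1|3)=+1; (−1)^{-2·0·1}·(+1)^0·(+1)^-2 = +1.
v=11: a=11^2·(≡8), b=11^1·(≡9) mod 11; (8|11)=-1, (9|11)=+1; (−1)^{2·1·5}·(-1)^1·(+1)^2 = -1.
v=23: a=23^3·(≡10), b=23^1·(≡19) mod 23; (10|23)=-1, (19|23)=-1; (−1)^{3·1·11}·(-1)^1·(-1)^3 = -1.
v=∞: -6923 < 0 and -174694982 < 0  ⇒  (a,b)_∞ = -1.
v=43: a=43^3·(≡17), b=43^1·(≡41) mod 43; (17|43)=+1, (41|43)=+1; (−1)^{3·1·21}·(+1)^1·(+1)^3 = -1.
v=5: a=5^-2·(≡2), b=5^0·(≡2) mod 5; (2|5)=-1, (2|5)=-1; (−1)^{-2·0·2}·(-1)^0·(-1)^-2 = +1.
v=7: a=7^7·(≡6), b=7^3·(≡1) mod 7; (6|7)=-1, (1|7)=+1; (−1)^{7·3·3}·(-1)^3·(+1)^7 = +1.
Ram(-6923, -174694982) = {2, 11, 23, 31, 43, ∞}; no ℚ_2-point on the conic.

[2, 11, 23, 31, 43, inf]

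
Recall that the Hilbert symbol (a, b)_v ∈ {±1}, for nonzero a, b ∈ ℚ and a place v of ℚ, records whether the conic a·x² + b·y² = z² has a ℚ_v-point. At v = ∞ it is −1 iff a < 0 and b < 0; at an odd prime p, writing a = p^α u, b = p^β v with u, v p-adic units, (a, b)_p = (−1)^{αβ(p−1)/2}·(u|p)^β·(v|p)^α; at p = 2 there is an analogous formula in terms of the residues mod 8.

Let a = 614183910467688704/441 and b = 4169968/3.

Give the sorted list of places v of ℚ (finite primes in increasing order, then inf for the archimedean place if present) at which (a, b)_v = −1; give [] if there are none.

(a, b) ≡ (209, 781869) mod (ℚ^×)²; places V = {2, 3, 7, 11, 13, 19, 29, 43, ∞}.
(a,b)_43: α=2, u≡26; β=1, v≡18 (mod 43); (26|43)=-1, (18|43)=-1; sign (−1)^0·-1^1·-1^2 = -1.
(a,b)_19: α=3, u≡17; β=1, v≡1 (mod 19); (17|19)=+1, (1|19)=+1; sign (−1)^1·+1^1·+1^3 = -1.
(a,b)_∞: sgn(209)=+, sgn(781869)=+, so +1.
(a,b)_7: α=-2, u≡5; β=0, v≡4 (mod 7); (5|7)=-1, (4|7)=+1; sign (−1)^0·-1^0·+1^-2 = +1.
(a,b)_29: α=2, u≡22; β=1, v≡13 (mod 29); (22|29)=+1, (13|29)=+1; sign (−1)^0·+1^1·+1^2 = +1.
(a,b)_3: α=-2, u≡2; β=-1, v≡1 (mod 3); (2|3)=-1, (1|3)=+1; sign (−1)^0·-1^-1·+1^-2 = -1.
(a,b)_2: α=8, β=4; u≡1, v≡5 (mod 8); ε(u)ε(v)=0·0, αω(v)=8·1, βω(u)=4·0; sum ≡ 0  ⇒  +1.
(a,b)_11: α=3, u≡8; β=1, v≡2 (mod 11); (8|11)=-1, (2|11)=-1; sign (−1)^1·-1^1·-1^3 = -1.
(a,b)_13: α=2, u≡4; β=0, v≡12 (mod 13); (4|13)=+1, (12|13)=+1; sign (−1)^0·+1^0·+1^2 = +1.
Ram(209, 781869) = {3, 11, 19, 43}; no ℚ_3-point on the conic.

[3, 11, 19, 43]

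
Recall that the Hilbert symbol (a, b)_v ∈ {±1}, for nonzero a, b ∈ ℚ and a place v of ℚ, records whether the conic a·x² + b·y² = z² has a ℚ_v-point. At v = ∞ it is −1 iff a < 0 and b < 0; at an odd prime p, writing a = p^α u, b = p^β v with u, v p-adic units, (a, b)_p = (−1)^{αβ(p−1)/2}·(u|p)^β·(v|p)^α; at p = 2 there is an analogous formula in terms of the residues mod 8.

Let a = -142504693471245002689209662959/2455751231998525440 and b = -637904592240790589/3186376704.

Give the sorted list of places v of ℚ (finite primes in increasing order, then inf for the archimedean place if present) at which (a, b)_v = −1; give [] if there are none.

Mod squares: a ≡ -36465, b ≡ -29. Check v ∈ {∞, 2, 3, 5, 7, 11, 13, 17, 19, 29}.
v=3: a=3^-5·(≡1), b=3^-4·(≡1) mod 3; (1|3)=+1, (1|3)=+1; (−1)^{-5·-4·1}·(+1)^-4·(+1)^-5 = +1.
v=7: a=7^-6·(≡6), b=7^-4·(≡3) mod 7; (6|7)=-1, (3|7)=-1; (−1)^{-6·-4·3}·(-1)^-4·(-1)^-6 = +1.
v=13: a=13^9·(≡12), b=13^6·(≡10) mod 13; (12|13)=+1, (10|13)=+1; (−1)^{9·6·6}·(+1)^6·(+1)^9 = +1.
v=11: a=11^5·(≡10), b=11^2·(≡5) mod 11; (10|11)=-1, (5|11)=+1; (−1)^{5·2·5}·(-1)^2·(+1)^5 = +1.
v=29: a=29^0·(≡8), b=29^1·(≡1) mod 29; (8|29)=-1, (1|29)=+1; (−1)^{0·1·14}·(-1)^1·(+1)^0 = -1.
v=17: a=17^3·(≡11), b=17^2·(≡6) mod 17; (11|17)=-1, (6|17)=-1; (−1)^{3·2·8}·(-1)^2·(-1)^3 = -1.
v=∞: -36465 < 0 and -29 < 0  ⇒  (a,b)_∞ = -1.
v=19: a=19^8·(≡15), b=19^4·(≡17) mod 19; (15|19)=-1, (17|19)=+1; (−1)^{8·4·9}·(-1)^4·(+1)^8 = +1.
v=5: a=5^-1·(≡2), b=5^0·(≡4) mod 5; (2|5)=-1, (4|5)=+1; (−1)^{-1·0·2}·(-1)^0·(+1)^-1 = +1.
v=2: v_2(a)=-34, v_2(b)=-14; units ≡ 7, 3 (mod 8); ε·ε+αω+βω = 1·1+-34·1+-14·0 ≡ 1  ⇒  (a,b)_2 = -1.
Ram(-36465, -29) = {2, 17, 29, ∞}; no ℚ_2-point on the conic.

[2, 17, 29, inf]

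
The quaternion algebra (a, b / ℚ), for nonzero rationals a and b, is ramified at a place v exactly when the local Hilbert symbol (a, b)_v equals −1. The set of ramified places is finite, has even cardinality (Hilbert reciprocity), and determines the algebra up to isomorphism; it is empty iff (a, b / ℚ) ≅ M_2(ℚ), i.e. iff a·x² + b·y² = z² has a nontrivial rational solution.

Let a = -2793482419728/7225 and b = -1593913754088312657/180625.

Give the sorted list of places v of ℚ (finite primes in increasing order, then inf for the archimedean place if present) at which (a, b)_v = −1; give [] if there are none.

(a, b) ≡ (-273, -57057) mod (ℚ^×)²; places V = {2, 3, 5, 7, 11, 13, 17, 19, ∞}.
(a,b)_2: α=4, β=0; u≡7, v≡7 (mod 8); ε(u)ε(v)=1·1, αω(v)=4·0, βω(u)=0·0; sum ≡ 1  ⇒  -1.
(a,b)_11: α=6, u≡10; β=9, v≡4 (mod 11); (10|11)=-1, (4|11)=+1; sign (−1)^0·-1^9·+1^6 = -1.
(a,b)_13: α=1, u≡11; β=1, v≡5 (mod 13); (11|13)=-1, (5|13)=-1; sign (−1)^0·-1^1·-1^1 = +1.
(a,b)_17: α=-2, u≡4; β=-2, v≡14 (mod 17); (4|17)=+1, (14|17)=-1; sign (−1)^0·+1^-2·-1^-2 = +1.
(a,b)_19: α=2, u≡8; β=5, v≡8 (mod 19); (8|19)=-1, (8|19)=-1; sign (−1)^0·-1^5·-1^2 = -1.
(a,b)_∞: sgn(-273)=−, sgn(-57057)=−, so -1.
(a,b)_5: α=-2, u≡3; β=-4, v≡2 (mod 5); (3|5)=-1, (2|5)=-1; sign (−1)^0·-1^-4·-1^-2 = +1.
(a,b)_7: α=1, u≡3; β=1, v≡4 (mod 7); (3|7)=-1, (4|7)=+1; sign (−1)^1·-1^1·+1^1 = +1.
(a,b)_3: α=1, u≡2; β=1, v≡1 (mod 3); (2|3)=-1, (1|3)=+1; sign (−1)^1·-1^1·+1^1 = +1.
(-273, -57057 / ℚ) ramifies at {2, 11, 19, ∞}: a division algebra.

[2, 11, 19, inf]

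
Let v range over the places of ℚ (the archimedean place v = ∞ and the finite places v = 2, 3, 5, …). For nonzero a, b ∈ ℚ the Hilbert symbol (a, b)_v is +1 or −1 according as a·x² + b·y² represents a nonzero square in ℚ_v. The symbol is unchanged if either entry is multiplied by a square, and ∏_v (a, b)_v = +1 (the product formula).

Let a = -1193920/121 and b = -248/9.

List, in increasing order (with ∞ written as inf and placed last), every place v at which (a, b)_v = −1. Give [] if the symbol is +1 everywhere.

(a, b) ≡ (-18655, -62) mod (ℚ^×)²; places V = {2, 3, 5, 7, 11, 13, 31, 41, ∞}.
(a,b)_2: α=6, β=3; u≡1, v≡1 (mod 8); ε(u)ε(v)=0·0, αω(v)=6·0, βω(u)=3·0; sum ≡ 0  ⇒  +1.
(a,b)_13: α=1, u≡11; β=0, v≡10 (mod 13); (11|13)=-1, (10|13)=+1; sign (−1)^0·-1^0·+1^1 = +1.
(a,b)_5: α=1, u≡1; β=0, v≡3 (mod 5); (1|5)=+1, (3|5)=-1; sign (−1)^0·+1^0·-1^1 = -1.
(a,b)_3: α=0, u≡2; β=-2, v≡1 (mod 3); (2|3)=-1, (1|3)=+1; sign (−1)^0·-1^-2·+1^0 = +1.
(a,b)_31: α=0, u≡16; β=1, v≡6 (mod 31); (16|31)=+1, (6|31)=-1; sign (−1)^0·+1^1·-1^0 = +1.
(a,b)_∞: sgn(-18655)=−, sgn(-62)=−, so -1.
(a,b)_7: α=1, u≡1; β=0, v≡2 (mod 7); (1|7)=+1, (2|7)=+1; sign (−1)^0·+1^0·+1^1 = +1.
(a,b)_11: α=-2, u≡9; β=0, v≡3 (mod 11); (9|11)=+1, (3|11)=+1; sign (−1)^0·+1^0·+1^-2 = +1.
(a,b)_41: α=1, u≡5; β=0, v≡18 (mod 41); (5|41)=+1, (18|41)=+1; sign (−1)^0·+1^0·+1^1 = +1.
(-18655, -62 / ℚ) ramifies at {5, ∞}: a division algebra.

[5, inf]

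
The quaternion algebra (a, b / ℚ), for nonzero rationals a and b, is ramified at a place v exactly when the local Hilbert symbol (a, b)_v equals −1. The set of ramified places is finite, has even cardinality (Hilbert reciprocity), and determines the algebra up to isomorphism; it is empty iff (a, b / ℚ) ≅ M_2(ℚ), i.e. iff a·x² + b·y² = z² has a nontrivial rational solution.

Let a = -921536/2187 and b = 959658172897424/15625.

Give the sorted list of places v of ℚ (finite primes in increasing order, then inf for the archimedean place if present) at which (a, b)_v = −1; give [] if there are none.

[3, 7, 11, 13]

Mod squares: a ≡ -357, b ≡ 1001. Check v ∈ {∞, 2, 3, 5, 7, 11, 13, 17}.
v=11: a=11^2·(≡2), b=11^5·(≡3) mod 11; (2|11)=-1, (3|11)=+1; (−1)^{2·5·5}·(-1)^5·(+1)^2 = -1.
v=2: v_2(a)=6, v_2(b)=4; units ≡ 3, 1 (mod 8); ε·ε+αω+βω = 1·0+6·0+4·1 ≡ 0  ⇒  (a,b)_2 = +1.
v=∞: -357 < 0 and 1001 > 0  ⇒  (a,b)_∞ = +1.
v=7: a=7^1·(≡5), b=7^3·(≡5) mod 7; (5|7)=-1, (5|7)=-1; (−1)^{1·3·3}·(-1)^3·(-1)^1 = -1.
v=3: a=3^-7·(≡1), b=3^0·(≡2) mod 3; (1|3)=+1, (2|3)=-1; (−1)^{-7·0·1}·(+1)^0·(-1)^-7 = -1.
v=5: a=5^0·(≡2), b=5^-6·(≡4) mod 5; (2|5)=-1, (4|5)=+1; (−1)^{0·-6·2}·(-1)^-6·(+1)^0 = +1.
v=13: a=13^0·(≡7), b=13^1·(≡4) mod 13; (7|13)=-1, (4|13)=+1; (−1)^{0·1·6}·(-1)^1·(+1)^0 = -1.
v=17: a=17^1·(≡2), b=17^4·(≡9) mod 17; (2|17)=+1, (9|17)=+1; (−1)^{1·4·8}·(+1)^4·(+1)^1 = +1.
Ram(-357, 1001) = {3, 7, 11, 13}; no ℚ_3-point on the conic.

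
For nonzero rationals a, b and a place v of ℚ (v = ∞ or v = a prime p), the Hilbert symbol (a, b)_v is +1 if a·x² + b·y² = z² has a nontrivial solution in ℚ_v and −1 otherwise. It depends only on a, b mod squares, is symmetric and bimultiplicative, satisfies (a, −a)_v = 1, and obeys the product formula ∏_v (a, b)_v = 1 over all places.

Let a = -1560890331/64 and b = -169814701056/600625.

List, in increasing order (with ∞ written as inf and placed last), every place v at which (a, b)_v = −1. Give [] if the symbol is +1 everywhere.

[3, 11, 13, 23, 31, inf]

(a, b) ≡ (-2141139, -69069) mod (ℚ^×)²; places V = {2, 3, 5, 7, 11, 13, 23, 31, ∞}.
(a,b)_∞: sgn(-2141139)=−, sgn(-69069)=−, so -1.
(a,b)_3: α=7, u≡2; β=1, v≡2 (mod 3); (2|3)=-1, (2|3)=-1; sign (−1)^1·-1^1·-1^7 = -1.
(a,b)_23: α=1, u≡20; β=1, v≡15 (mod 23); (20|23)=-1, (15|23)=-1; sign (−1)^1·-1^1·-1^1 = -1.
(a,b)_31: α=1, u≡23; β=-2, v≡22 (mod 31); (23|31)=-1, (22|31)=-1; sign (−1)^0·-1^-2·-1^1 = -1.
(a,b)_11: α=1, u≡6; β=1, v≡2 (mod 11); (6|11)=-1, (2|11)=-1; sign (−1)^1·-1^1·-1^1 = -1.
(a,b)_7: α=1, u≡2; β=5, v≡5 (mod 7); (2|7)=+1, (5|7)=-1; sign (−1)^1·+1^5·-1^1 = +1.
(a,b)_2: α=-6, β=10; u≡5, v≡3 (mod 8); ε(u)ε(v)=0·1, αω(v)=-6·1, βω(u)=10·1; sum ≡ 0  ⇒  +1.
(a,b)_13: α=1, u≡6; β=1, v≡4 (mod 13); (6|13)=-1, (4|13)=+1; sign (−1)^0·-1^1·+1^1 = -1.
(a,b)_5: α=0, u≡1; β=-4, v≡4 (mod 5); (1|5)=+1, (4|5)=+1; sign (−1)^0·+1^-4·+1^0 = +1.
(-2141139, -69069 / ℚ) ramifies at {3, 11, 13, 23, 31, ∞}: a division algebra.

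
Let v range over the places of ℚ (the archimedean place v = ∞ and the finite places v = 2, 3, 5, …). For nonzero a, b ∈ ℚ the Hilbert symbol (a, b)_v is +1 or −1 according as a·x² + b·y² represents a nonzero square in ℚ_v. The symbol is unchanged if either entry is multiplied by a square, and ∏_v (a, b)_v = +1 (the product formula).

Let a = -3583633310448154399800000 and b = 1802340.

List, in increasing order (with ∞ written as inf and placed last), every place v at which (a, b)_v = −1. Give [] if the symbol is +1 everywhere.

(a, b) ≡ (-286195, 50065) mod (ℚ^×)²; places V = {2, 3, 5, 7, 13, 17, 19, 31, 37, ∞}.
(a,b)_5: α=5, u≡4; β=1, v≡3 (mod 5); (4|5)=+1, (3|5)=-1; sign (−1)^0·+1^1·-1^5 = -1.
(a,b)_37: α=1, u≡19; β=0, v≡33 (mod 37); (19|37)=-1, (33|37)=+1; sign (−1)^0·-1^0·+1^1 = +1.
(a,b)_7: α=1, u≡2; β=0, v≡1 (mod 7); (2|7)=+1, (1|7)=+1; sign (−1)^0·+1^0·+1^1 = +1.
(a,b)_∞: sgn(-286195)=−, sgn(50065)=+, so +1.
(a,b)_31: α=4, u≡9; β=1, v≡15 (mod 31); (9|31)=+1, (15|31)=-1; sign (−1)^0·+1^1·-1^4 = +1.
(a,b)_2: α=6, β=2; u≡5, v≡1 (mod 8); ε(u)ε(v)=0·0, αω(v)=6·0, βω(u)=2·1; sum ≡ 0  ⇒  +1.
(a,b)_19: α=4, u≡12; β=1, v≡12 (mod 19); (12|19)=-1, (12|19)=-1; sign (−1)^0·-1^1·-1^4 = -1.
(a,b)_13: α=1, u≡2; β=0, v≡7 (mod 13); (2|13)=-1, (7|13)=-1; sign (−1)^0·-1^0·-1^1 = -1.
(a,b)_3: α=2, u≡2; β=2, v≡1 (mod 3); (2|3)=-1, (1|3)=+1; sign (−1)^0·-1^2·+1^2 = +1.
(a,b)_17: α=3, u≡10; β=1, v≡8 (mod 17); (10|17)=-1, (8|17)=+1; sign (−1)^0·-1^1·+1^3 = -1.
(-286195, 50065 / ℚ) ramifies at {5, 13, 17, 19}: a division algebra.

[5, 13, 17, 19]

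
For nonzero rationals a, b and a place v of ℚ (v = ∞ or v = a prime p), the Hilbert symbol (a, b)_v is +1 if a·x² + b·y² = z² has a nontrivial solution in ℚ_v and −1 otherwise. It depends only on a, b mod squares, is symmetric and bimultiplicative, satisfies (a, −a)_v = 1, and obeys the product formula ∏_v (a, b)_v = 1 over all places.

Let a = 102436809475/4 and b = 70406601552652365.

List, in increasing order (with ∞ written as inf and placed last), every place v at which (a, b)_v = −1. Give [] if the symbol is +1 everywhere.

[11, 23]

Mod squares: a ≡ 11350339, b ≡ 482885. Check v ∈ {∞, 2, 3, 5, 7, 11, 13, 17, 19, 23, 29}.
v=7: a=7^1·(≡2), b=7^2·(≡2) mod 7; (2|7)=+1, (2|7)=+1; (−1)^{1·2·3}·(+1)^2·(+1)^1 = +1.
v=∞: 11350339 > 0 and 482885 > 0  ⇒  (a,b)_∞ = +1.
v=29: a=29^1·(≡25), b=29^2·(≡6) mod 29; (25|29)=+1, (6|29)=+1; (−1)^{1·2·14}·(+1)^2·(+1)^1 = +1.
v=11: a=11^1·(≡9), b=11^2·(≡8) mod 11; (9|11)=+1, (8|11)=-1; (−1)^{1·2·5}·(+1)^2·(-1)^1 = -1.
v=23: a=23^1·(≡17), b=23^1·(≡10) mod 23; (17|23)=-1, (10|23)=-1; (−1)^{1·1·11}·(-1)^1·(-1)^1 = -1.
v=17: a=17^1·(≡4), b=17^1·(≡13) mod 17; (4|17)=+1, (13|17)=+1; (−1)^{1·1·8}·(+1)^1·(+1)^1 = +1.
v=5: a=5^2·(≡1), b=5^1·(≡3) mod 5; (1|5)=+1, (3|5)=-1; (−1)^{2·1·2}·(+1)^1·(-1)^2 = +1.
v=13: a=13^1·(≡1), b=13^1·(≡1) mod 13; (1|13)=+1, (1|13)=+1; (−1)^{1·1·6}·(+1)^1·(+1)^1 = +1.
v=19: a=19^2·(≡17), b=19^3·(≡15) mod 19; (17|19)=+1, (15|19)=-1; (−1)^{2·3·9}·(+1)^3·(-1)^2 = +1.
v=3: a=3^0·(≡1), b=3^4·(≡2) mod 3; (1|3)=+1, (2|3)=-1; (−1)^{0·4·1}·(+1)^4·(-1)^0 = +1.
v=2: v_2(a)=-2, v_2(b)=0; units ≡ 3, 5 (mod 8); ε·ε+αω+βω = 1·0+-2·1+0·1 ≡ 0  ⇒  (a,b)_2 = +1.
|Ram(11350339, 482885)| = 2, even; anisotropic at {11, 23}.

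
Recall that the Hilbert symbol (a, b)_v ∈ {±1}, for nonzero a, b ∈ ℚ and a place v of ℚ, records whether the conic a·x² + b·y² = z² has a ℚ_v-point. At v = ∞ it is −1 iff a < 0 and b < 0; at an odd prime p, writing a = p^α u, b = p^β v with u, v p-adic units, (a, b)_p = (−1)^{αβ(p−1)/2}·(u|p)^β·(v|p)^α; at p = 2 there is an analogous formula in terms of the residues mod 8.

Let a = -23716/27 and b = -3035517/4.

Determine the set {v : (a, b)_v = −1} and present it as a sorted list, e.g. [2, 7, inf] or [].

[23, 29, 41, inf]

(a, b) ≡ (-3, -3035517) mod (ℚ^×)²; places V = {2, 3, 7, 11, 23, 29, 37, 41, ∞}.
(a,b)_2: α=2, β=-2; u≡5, v≡3 (mod 8); ε(u)ε(v)=0·1, αω(v)=2·1, βω(u)=-2·1; sum ≡ 0  ⇒  +1.
(a,b)_∞: sgn(-3)=−, sgn(-3035517)=−, so -1.
(a,b)_7: α=2, u≡1; β=0, v≡3 (mod 7); (1|7)=+1, (3|7)=-1; sign (−1)^0·+1^0·-1^2 = +1.
(a,b)_29: α=0, u≡26; β=1, v≡26 (mod 29); (26|29)=-1, (26|29)=-1; sign (−1)^0·-1^1·-1^0 = -1.
(a,b)_11: α=2, u≡7; β=0, v≡8 (mod 11); (7|11)=-1, (8|11)=-1; sign (−1)^0·-1^0·-1^2 = +1.
(a,b)_3: α=-3, u≡2; β=1, v≡1 (mod 3); (2|3)=-1, (1|3)=+1; sign (−1)^1·-1^1·+1^-3 = +1.
(a,b)_41: α=0, u≡13; β=1, v≡33 (mod 41); (13|41)=-1, (33|41)=+1; sign (−1)^0·-1^1·+1^0 = -1.
(a,b)_23: α=0, u≡5; β=1, v≡16 (mod 23); (5|23)=-1, (16|23)=+1; sign (−1)^0·-1^1·+1^0 = -1.
(a,b)_37: α=0, u≡11; β=1, v≡34 (mod 37); (11|37)=+1, (34|37)=+1; sign (−1)^0·+1^1·+1^0 = +1.
Ram(-3, -3035517) = {23, 29, 41, ∞}; no ℚ_23-point on the conic.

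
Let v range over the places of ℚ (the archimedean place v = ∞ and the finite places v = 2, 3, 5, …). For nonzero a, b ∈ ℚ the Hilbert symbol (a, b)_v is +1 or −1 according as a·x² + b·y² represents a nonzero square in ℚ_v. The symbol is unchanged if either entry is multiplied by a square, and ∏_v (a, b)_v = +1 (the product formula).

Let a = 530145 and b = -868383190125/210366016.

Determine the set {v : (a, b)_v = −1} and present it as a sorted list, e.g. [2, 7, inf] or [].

Mod squares: a ≡ 6545, b ≡ -2805. Check v ∈ {∞, 2, 3, 5, 7, 11, 17, 23, 37}.
v=2: v_2(a)=0, v_2(b)=-6; units ≡ 1, 3 (mod 8); ε·ε+αω+βω = 0·1+0·1+-6·0 ≡ 0  ⇒  (a,b)_2 = +1.
v=37: a=37^0·(≡9), b=37^-2·(≡33) mod 37; (9|37)=+1, (33|37)=+1; (−1)^{0·-2·18}·(+1)^-2·(+1)^0 = +1.
v=5: a=5^1·(≡4), b=5^3·(≡4) mod 5; (4|5)=+1, (4|5)=+1; (−1)^{1·3·2}·(+1)^3·(+1)^1 = +1.
v=17: a=17^1·(≡7), b=17^3·(≡6) mod 17; (7|17)=-1, (6|17)=-1; (−1)^{1·3·8}·(-1)^3·(-1)^1 = +1.
v=23: a=23^0·(≡18), b=23^2·(≡3) mod 23; (18|23)=+1, (3|23)=+1; (−1)^{0·2·11}·(+1)^2·(+1)^0 = +1.
v=11: a=11^1·(≡4), b=11^1·(≡9) mod 11; (4|11)=+1, (9|11)=+1; (−1)^{1·1·5}·(+1)^1·(+1)^1 = -1.
v=7: a=7^1·(≡2), b=7^-4·(≡1) mod 7; (2|7)=+1, (1|7)=+1; (−1)^{1·-4·3}·(+1)^-4·(+1)^1 = +1.
v=3: a=3^4·(≡2), b=3^5·(≡1) mod 3; (2|3)=-1, (1|3)=+1; (−1)^{4·5·1}·(-1)^5·(+1)^4 = -1.
v=∞: 6545 > 0 and -2805 < 0  ⇒  (a,b)_∞ = +1.
(6545, -2805 / ℚ) ramifies at {3, 11}: a division algebra.

[3, 11]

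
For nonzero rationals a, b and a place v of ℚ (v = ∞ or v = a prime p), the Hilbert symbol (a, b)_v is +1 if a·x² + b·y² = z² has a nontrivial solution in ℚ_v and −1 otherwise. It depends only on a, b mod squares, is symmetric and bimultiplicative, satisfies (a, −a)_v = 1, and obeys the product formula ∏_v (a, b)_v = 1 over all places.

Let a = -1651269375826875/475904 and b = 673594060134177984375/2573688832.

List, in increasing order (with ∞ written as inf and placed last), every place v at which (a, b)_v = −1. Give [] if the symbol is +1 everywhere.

[11, 23]

(a, b) ≡ (-7337, 542938) mod (ℚ^×)²; places V = {2, 3, 5, 7, 11, 13, 23, 29, 37, ∞}.
(a,b)_2: α=-8, β=-13; u≡7, v≡5 (mod 8); ε(u)ε(v)=1·0, αω(v)=-8·1, βω(u)=-13·0; sum ≡ 0  ⇒  +1.
(a,b)_∞: sgn(-7337)=−, sgn(542938)=+, so +1.
(a,b)_29: α=1, u≡17; β=1, v≡26 (mod 29); (17|29)=-1, (26|29)=-1; sign (−1)^0·-1^1·-1^1 = +1.
(a,b)_11: α=-1, u≡9; β=-1, v≡5 (mod 11); (9|11)=+1, (5|11)=+1; sign (−1)^1·+1^-1·+1^-1 = -1.
(a,b)_3: α=10, u≡1; β=12, v≡1 (mod 3); (1|3)=+1, (1|3)=+1; sign (−1)^0·+1^12·+1^10 = +1.
(a,b)_37: α=2, u≡30; β=3, v≡5 (mod 37); (30|37)=+1, (5|37)=-1; sign (−1)^0·+1^3·-1^2 = +1.
(a,b)_7: α=2, u≡3; β=4, v≡2 (mod 7); (3|7)=-1, (2|7)=+1; sign (−1)^0·-1^4·+1^2 = +1.
(a,b)_13: α=-2, u≡5; β=-4, v≡6 (mod 13); (5|13)=-1, (6|13)=-1; sign (−1)^0·-1^-4·-1^-2 = +1.
(a,b)_5: α=4, u≡3; β=6, v≡3 (mod 5); (3|5)=-1, (3|5)=-1; sign (−1)^0·-1^6·-1^4 = +1.
(a,b)_23: α=1, u≡1; β=1, v≡1 (mod 23); (1|23)=+1, (1|23)=+1; sign (−1)^1·+1^1·+1^1 = -1.
(-7337, 542938 / ℚ) ramifies at {11, 23}: a division algebra.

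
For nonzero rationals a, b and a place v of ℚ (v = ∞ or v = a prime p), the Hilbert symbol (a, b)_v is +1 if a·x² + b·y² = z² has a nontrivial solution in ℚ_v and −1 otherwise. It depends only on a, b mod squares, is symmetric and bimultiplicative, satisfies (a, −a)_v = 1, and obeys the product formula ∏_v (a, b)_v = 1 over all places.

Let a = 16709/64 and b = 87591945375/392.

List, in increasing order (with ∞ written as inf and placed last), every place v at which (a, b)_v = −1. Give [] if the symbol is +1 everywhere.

[2, 3, 11, 37]

Mod squares: a ≡ 341, b ≡ 6434670. Check v ∈ {∞, 2, 3, 5, 7, 11, 17, 31, 37}.
v=31: a=31^1·(≡6), b=31^1·(≡16) mod 31; (6|31)=-1, (16|31)=+1; (−1)^{1·1·15}·(-1)^1·(+1)^1 = +1.
v=11: a=11^1·(≡5), b=11^3·(≡9) mod 11; (5|11)=+1, (9|11)=+1; (−1)^{1·3·5}·(+1)^3·(+1)^1 = -1.
v=5: a=5^0·(≡1), b=5^3·(≡4) mod 5; (1|5)=+1, (4|5)=+1; (−1)^{0·3·2}·(+1)^3·(+1)^0 = +1.
v=17: a=17^0·(≡9), b=17^1·(≡3) mod 17; (9|17)=+1, (3|17)=-1; (−1)^{0·1·8}·(+1)^1·(-1)^0 = +1.
v=37: a=37^0·(≡20), b=37^1·(≡27) mod 37; (20|37)=-1, (27|37)=+1; (−1)^{0·1·18}·(-1)^1·(+1)^0 = -1.
v=2: v_2(a)=-6, v_2(b)=-3; units ≡ 5, 7 (mod 8); ε·ε+αω+βω = 0·1+-6·0+-3·1 ≡ 1  ⇒  (a,b)_2 = -1.
v=7: a=7^2·(≡5), b=7^-2·(≡4) mod 7; (5|7)=-1, (4|7)=+1; (−1)^{2·-2·3}·(-1)^-2·(+1)^2 = +1.
v=∞: 341 > 0 and 6434670 > 0  ⇒  (a,b)_∞ = +1.
v=3: a=3^0·(≡2), b=3^3·(≡1) mod 3; (2|3)=-1, (1|3)=+1; (−1)^{0·3·1}·(-1)^3·(+1)^0 = -1.
|Ram(341, 6434670)| = 4, even; anisotropic at {2, 3, 11, 37}.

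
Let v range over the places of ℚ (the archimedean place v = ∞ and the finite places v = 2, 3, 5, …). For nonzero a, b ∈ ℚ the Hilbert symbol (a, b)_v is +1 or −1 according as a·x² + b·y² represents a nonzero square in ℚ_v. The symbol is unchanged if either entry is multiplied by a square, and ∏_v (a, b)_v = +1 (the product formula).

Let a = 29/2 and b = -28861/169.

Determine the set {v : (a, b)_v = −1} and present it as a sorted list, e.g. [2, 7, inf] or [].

[2, 31]

(a, b) ≡ (58, -589) mod (ℚ^×)²; places V = {2, 7, 13, 19, 29, 31, ∞}.
(a,b)_∞: sgn(58)=+, sgn(-589)=−, so +1.
(a,b)_31: α=0, u≡30; β=1, v≡11 (mod 31); (30|31)=-1, (11|31)=-1; sign (−1)^0·-1^1·-1^0 = -1.
(a,b)_13: α=0, u≡8; β=-2, v≡12 (mod 13); (8|13)=-1, (12|13)=+1; sign (−1)^0·-1^-2·+1^0 = +1.
(a,b)_7: α=0, u≡4; β=2, v≡6 (mod 7); (4|7)=+1, (6|7)=-1; sign (−1)^0·+1^2·-1^0 = +1.
(a,b)_19: α=0, u≡5; β=1, v≡9 (mod 19); (5|19)=+1, (9|19)=+1; sign (−1)^0·+1^1·+1^0 = +1.
(a,b)_29: α=1, u≡15; β=0, v≡7 (mod 29); (15|29)=-1, (7|29)=+1; sign (−1)^0·-1^0·+1^1 = +1.
(a,b)_2: α=-1, β=0; u≡5, v≡3 (mod 8); ε(u)ε(v)=0·1, αω(v)=-1·1, βω(u)=0·1; sum ≡ 1  ⇒  -1.
Ram(58, -589) = {2, 31}; no ℚ_2-point on the conic.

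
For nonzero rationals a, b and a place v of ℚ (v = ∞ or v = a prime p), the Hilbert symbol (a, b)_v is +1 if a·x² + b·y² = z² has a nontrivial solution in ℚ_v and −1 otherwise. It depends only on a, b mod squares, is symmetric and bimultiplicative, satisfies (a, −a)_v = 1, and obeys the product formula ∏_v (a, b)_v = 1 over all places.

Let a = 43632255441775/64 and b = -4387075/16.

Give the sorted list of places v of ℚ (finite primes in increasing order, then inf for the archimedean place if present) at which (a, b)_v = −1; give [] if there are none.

[23, 37]

Mod squares: a ≡ 1745290217671, b ≡ -175483. Check v ∈ {∞, 2, 5, 7, 11, 13, 23, 29, 31, 37, 43, 53}.
v=5: a=5^2·(≡4), b=5^2·(≡2) mod 5; (4|5)=+1, (2|5)=-1; (−1)^{2·2·2}·(+1)^2·(-1)^2 = +1.
v=43: a=43^1·(≡32), b=43^1·(≡17) mod 43; (32|43)=-1, (17|43)=+1; (−1)^{1·1·21}·(-1)^1·(+1)^1 = +1.
v=∞: 1745290217671 > 0 and -175483 < 0  ⇒  (a,b)_∞ = +1.
v=7: a=7^1·(≡2), b=7^1·(≡3) mod 7; (2|7)=+1, (3|7)=-1; (−1)^{1·1·3}·(+1)^1·(-1)^1 = +1.
v=2: v_2(a)=-6, v_2(b)=-4; units ≡ 7, 5 (mod 8); ε·ε+αω+βω = 1·0+-6·1+-4·0 ≡ 0  ⇒  (a,b)_2 = +1.
v=53: a=53^1·(≡25), b=53^1·(≡4) mod 53; (25|53)=+1, (4|53)=+1; (−1)^{1·1·26}·(+1)^1·(+1)^1 = +1.
v=31: a=31^1·(≡6), b=31^0·(≡28) mod 31; (6|31)=-1, (28|31)=+1; (−1)^{1·0·15}·(-1)^0·(+1)^1 = +1.
v=37: a=37^1·(≡31), b=37^0·(≡31) mod 37; (31|37)=-1, (31|37)=-1; (−1)^{1·0·18}·(-1)^0·(-1)^1 = -1.
v=29: a=29^1·(≡22), b=29^0·(≡1) mod 29; (22|29)=+1, (1|29)=+1; (−1)^{1·0·14}·(+1)^0·(+1)^1 = +1.
v=23: a=23^1·(≡21), b=23^0·(≡21) mod 23; (21|23)=-1, (21|23)=-1; (−1)^{1·0·11}·(-1)^0·(-1)^1 = -1.
v=13: a=13^1·(≡4), b=13^0·(≡3) mod 13; (4|13)=+1, (3|13)=+1; (−1)^{1·0·6}·(+1)^0·(+1)^1 = +1.
v=11: a=11^1·(≡9), b=11^1·(≡7) mod 11; (9|11)=+1, (7|11)=-1; (−1)^{1·1·5}·(+1)^1·(-1)^1 = +1.
Ram(1745290217671, -175483) = {23, 37}; no ℚ_23-point on the conic.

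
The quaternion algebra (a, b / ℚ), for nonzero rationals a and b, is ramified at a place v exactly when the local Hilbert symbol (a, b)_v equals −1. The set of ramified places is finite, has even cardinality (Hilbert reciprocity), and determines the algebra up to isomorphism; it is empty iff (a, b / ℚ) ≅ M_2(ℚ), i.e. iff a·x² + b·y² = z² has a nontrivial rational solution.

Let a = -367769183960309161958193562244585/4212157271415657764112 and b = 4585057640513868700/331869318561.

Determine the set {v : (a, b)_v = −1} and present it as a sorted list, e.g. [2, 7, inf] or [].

[2, 5, 13, 17]

Mod squares: a ≡ -1105, b ≡ 7. Check v ∈ {∞, 2, 3, 5, 7, 11, 13, 17, 23, 29, 37, 43}.
v=43: a=43^6·(≡13), b=43^4·(≡20) mod 43; (13|43)=+1, (20|43)=-1; (−1)^{6·4·21}·(+1)^4·(-1)^6 = +1.
v=29: a=29^2·(≡12), b=29^0·(≡7) mod 29; (12|29)=-1, (7|29)=+1; (−1)^{2·0·14}·(-1)^0·(+1)^2 = +1.
v=5: a=5^1·(≡4), b=5^2·(≡3) mod 5; (4|5)=+1, (3|5)=-1; (−1)^{1·2·2}·(+1)^2·(-1)^1 = -1.
v=11: a=11^-6·(≡7), b=11^-4·(≡7) mod 11; (7|11)=-1, (7|11)=-1; (−1)^{-6·-4·5}·(-1)^-4·(-1)^-6 = +1.
v=23: a=23^-6·(≡21), b=23^-4·(≡19) mod 23; (21|23)=-1, (19|23)=-1; (−1)^{-6·-4·11}·(-1)^-4·(-1)^-6 = +1.
v=2: v_2(a)=-4, v_2(b)=2; units ≡ 7, 7 (mod 8); ε·ε+αω+βω = 1·1+-4·0+2·0 ≡ 1  ⇒  (a,b)_2 = -1.
v=17: a=17^-1·(≡6), b=17^0·(≡5) mod 17; (6|17)=-1, (5|17)=-1; (−1)^{-1·0·8}·(-1)^0·(-1)^-1 = -1.
v=37: a=37^4·(≡31), b=37^2·(≡26) mod 37; (31|37)=-1, (26|37)=+1; (−1)^{4·2·18}·(-1)^2·(+1)^4 = +1.
v=3: a=3^-10·(≡2), b=3^-4·(≡1) mod 3; (2|3)=-1, (1|3)=+1; (−1)^{-10·-4·1}·(-1)^-4·(+1)^-10 = +1.
v=13: a=13^7·(≡6), b=13^4·(≡8) mod 13; (6|13)=-1, (8|13)=-1; (−1)^{7·4·6}·(-1)^4·(-1)^7 = -1.
v=∞: -1105 < 0 and 7 > 0  ⇒  (a,b)_∞ = +1.
v=7: a=7^6·(≡1), b=7^3·(≡2) mod 7; (1|7)=+1, (2|7)=+1; (−1)^{6·3·3}·(+1)^3·(+1)^6 = +1.
Ram(-1105, 7) = {2, 5, 13, 17}; no ℚ_2-point on the conic.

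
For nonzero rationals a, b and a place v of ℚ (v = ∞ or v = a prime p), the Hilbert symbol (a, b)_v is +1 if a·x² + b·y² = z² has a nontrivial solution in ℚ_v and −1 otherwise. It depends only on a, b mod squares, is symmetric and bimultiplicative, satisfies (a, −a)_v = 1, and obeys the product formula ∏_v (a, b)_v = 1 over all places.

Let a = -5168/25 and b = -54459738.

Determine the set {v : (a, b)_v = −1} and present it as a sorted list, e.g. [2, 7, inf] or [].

[2, 17, 19, inf]

(a, b) ≡ (-323, -58) mod (ℚ^×)²; places V = {2, 3, 5, 17, 19, 29, ∞}.
(a,b)_5: α=-2, u≡2; β=0, v≡2 (mod 5); (2|5)=-1, (2|5)=-1; sign (−1)^0·-1^0·-1^-2 = +1.
(a,b)_29: α=0, u≡16; β=1, v≡2 (mod 29); (16|29)=+1, (2|29)=-1; sign (−1)^0·+1^1·-1^0 = +1.
(a,b)_17: α=1, u≡13; β=2, v≡3 (mod 17); (13|17)=+1, (3|17)=-1; sign (−1)^0·+1^2·-1^1 = -1.
(a,b)_2: α=4, β=1; u≡5, v≡3 (mod 8); ε(u)ε(v)=0·1, αω(v)=4·1, βω(u)=1·1; sum ≡ 1  ⇒  -1.
(a,b)_19: α=1, u≡18; β=2, v≡2 (mod 19); (18|19)=-1, (2|19)=-1; sign (−1)^0·-1^2·-1^1 = -1.
(a,b)_∞: sgn(-323)=−, sgn(-58)=−, so -1.
(a,b)_3: α=0, u≡1; β=2, v≡2 (mod 3); (1|3)=+1, (2|3)=-1; sign (−1)^0·+1^2·-1^0 = +1.
(-323, -58 / ℚ) ramifies at {2, 17, 19, ∞}: a division algebra.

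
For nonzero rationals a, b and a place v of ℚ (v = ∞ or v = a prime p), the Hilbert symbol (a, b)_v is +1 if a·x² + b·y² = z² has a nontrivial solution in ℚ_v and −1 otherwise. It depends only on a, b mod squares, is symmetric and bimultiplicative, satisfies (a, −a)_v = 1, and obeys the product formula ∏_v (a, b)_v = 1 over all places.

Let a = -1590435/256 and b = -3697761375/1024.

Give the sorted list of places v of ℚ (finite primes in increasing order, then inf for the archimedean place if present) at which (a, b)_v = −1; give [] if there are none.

[5, 7, 11, inf]

Mod squares: a ≡ -19635, b ≡ -202895. Check v ∈ {∞, 2, 3, 5, 7, 11, 17, 31}.
v=7: a=7^1·(≡2), b=7^1·(≡4) mod 7; (2|7)=+1, (4|7)=+1; (−1)^{1·1·3}·(+1)^1·(+1)^1 = -1.
v=3: a=3^5·(≡1), b=3^6·(≡1) mod 3; (1|3)=+1, (1|3)=+1; (−1)^{5·6·1}·(+1)^6·(+1)^5 = +1.
v=17: a=17^1·(≡13), b=17^1·(≡4) mod 17; (13|17)=+1, (4|17)=+1; (−1)^{1·1·8}·(+1)^1·(+1)^1 = +1.
v=5: a=5^1·(≡3), b=5^3·(≡1) mod 5; (3|5)=-1, (1|5)=+1; (−1)^{1·3·2}·(-1)^3·(+1)^1 = -1.
v=11: a=11^1·(≡7), b=11^1·(≡7) mod 11; (7|11)=-1, (7|11)=-1; (−1)^{1·1·5}·(-1)^1·(-1)^1 = -1.
v=2: v_2(a)=-8, v_2(b)=-10; units ≡ 5, 1 (mod 8); ε·ε+αω+βω = 0·0+-8·0+-10·1 ≡ 0  ⇒  (a,b)_2 = +1.
v=∞: -19635 < 0 and -202895 < 0  ⇒  (a,b)_∞ = -1.
v=31: a=31^0·(≡18), b=31^1·(≡12) mod 31; (18|31)=+1, (12|31)=-1; (−1)^{0·1·15}·(+1)^1·(-1)^0 = +1.
|Ram(-19635, -202895)| = 4, even; anisotropic at {5, 7, 11, ∞}.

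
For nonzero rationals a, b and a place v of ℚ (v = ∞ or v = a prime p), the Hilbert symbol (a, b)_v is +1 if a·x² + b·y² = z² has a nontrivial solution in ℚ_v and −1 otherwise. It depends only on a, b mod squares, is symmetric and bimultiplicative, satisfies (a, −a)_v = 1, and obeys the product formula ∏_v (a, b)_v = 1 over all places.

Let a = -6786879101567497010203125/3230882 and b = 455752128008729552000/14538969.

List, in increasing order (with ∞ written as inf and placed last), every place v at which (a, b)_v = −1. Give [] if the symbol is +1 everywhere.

(a, b) ≡ (-490314, 27170) mod (ℚ^×)²; places V = {2, 3, 5, 7, 11, 13, 17, 19, 23, 31, 41, ∞}.
(a,b)_7: α=4, u≡1; β=4, v≡3 (mod 7); (1|7)=+1, (3|7)=-1; sign (−1)^0·+1^4·-1^4 = +1.
(a,b)_∞: sgn(-490314)=−, sgn(27170)=+, so +1.
(a,b)_11: α=1, u≡4; β=1, v≡6 (mod 11); (4|11)=+1, (6|11)=-1; sign (−1)^1·+1^1·-1^1 = +1.
(a,b)_19: α=1, u≡2; β=1, v≡16 (mod 19); (2|19)=-1, (16|19)=+1; sign (−1)^1·-1^1·+1^1 = +1.
(a,b)_23: α=3, u≡2; β=2, v≡5 (mod 23); (2|23)=+1, (5|23)=-1; sign (−1)^0·+1^2·-1^3 = -1.
(a,b)_3: α=1, u≡2; β=-2, v≡2 (mod 3); (2|3)=-1, (2|3)=-1; sign (−1)^0·-1^-2·-1^1 = -1.
(a,b)_17: α=3, u≡11; β=2, v≡8 (mod 17); (11|17)=-1, (8|17)=+1; sign (−1)^0·-1^2·+1^3 = +1.
(a,b)_41: α=-2, u≡39; β=-2, v≡30 (mod 41); (39|41)=+1, (30|41)=-1; sign (−1)^0·+1^-2·-1^-2 = +1.
(a,b)_2: α=-1, β=7; u≡3, v≡1 (mod 8); ε(u)ε(v)=1·0, αω(v)=-1·0, βω(u)=7·1; sum ≡ 1  ⇒  -1.
(a,b)_5: α=6, u≡1; β=3, v≡4 (mod 5); (1|5)=+1, (4|5)=+1; sign (−1)^0·+1^3·+1^6 = +1.
(a,b)_31: α=-2, u≡3; β=-2, v≡25 (mod 31); (3|31)=-1, (25|31)=+1; sign (−1)^0·-1^-2·+1^-2 = +1.
(a,b)_13: α=6, u≡8; β=5, v≡4 (mod 13); (8|13)=-1, (4|13)=+1; sign (−1)^0·-1^5·+1^6 = -1.
Ram(-490314, 27170) = {2, 3, 13, 23}; no ℚ_2-point on the conic.

[2, 3, 13, 23]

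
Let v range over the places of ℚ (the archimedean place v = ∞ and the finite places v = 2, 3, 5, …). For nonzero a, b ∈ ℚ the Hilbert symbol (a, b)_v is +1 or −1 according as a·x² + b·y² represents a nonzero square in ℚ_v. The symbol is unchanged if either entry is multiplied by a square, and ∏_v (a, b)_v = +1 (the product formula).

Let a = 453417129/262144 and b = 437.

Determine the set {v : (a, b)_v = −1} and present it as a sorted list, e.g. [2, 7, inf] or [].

[3, 19, 23, 31]

(a, b) ≡ (3441, 437) mod (ℚ^×)²; places V = {2, 3, 11, 19, 23, 31, 37, ∞}.
(a,b)_2: α=-18, β=0; u≡1, v≡5 (mod 8); ε(u)ε(v)=0·0, αω(v)=-18·1, βω(u)=0·0; sum ≡ 0  ⇒  +1.
(a,b)_∞: sgn(3441)=+, sgn(437)=+, so +1.
(a,b)_23: α=0, u≡11; β=1, v≡19 (mod 23); (11|23)=-1, (19|23)=-1; sign (−1)^0·-1^1·-1^0 = -1.
(a,b)_11: α=4, u≡5; β=0, v≡8 (mod 11); (5|11)=+1, (8|11)=-1; sign (−1)^0·+1^0·-1^4 = +1.
(a,b)_3: α=3, u≡1; β=0, v≡2 (mod 3); (1|3)=+1, (2|3)=-1; sign (−1)^0·+1^0·-1^3 = -1.
(a,b)_31: α=1, u≡4; β=0, v≡3 (mod 31); (4|31)=+1, (3|31)=-1; sign (−1)^0·+1^0·-1^1 = -1.
(a,b)_19: α=0, u≡8; β=1, v≡4 (mod 19); (8|19)=-1, (4|19)=+1; sign (−1)^0·-1^1·+1^0 = -1.
(a,b)_37: α=1, u≡31; β=0, v≡30 (mod 37); (31|37)=-1, (30|37)=+1; sign (−1)^0·-1^0·+1^1 = +1.
(3441, 437 / ℚ) ramifies at {3, 19, 23, 31}: a division algebra.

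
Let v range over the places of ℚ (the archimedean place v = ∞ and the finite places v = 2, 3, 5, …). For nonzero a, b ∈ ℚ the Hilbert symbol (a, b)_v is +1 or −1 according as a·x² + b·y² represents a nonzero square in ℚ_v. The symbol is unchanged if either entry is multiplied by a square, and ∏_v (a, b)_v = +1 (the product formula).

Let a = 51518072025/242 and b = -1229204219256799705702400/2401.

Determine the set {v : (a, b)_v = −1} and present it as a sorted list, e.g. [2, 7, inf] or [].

[23, 37]

(a, b) ≡ (32338, -549746) mod (ℚ^×)²; places V = {2, 3, 5, 7, 11, 17, 19, 23, 37, ∞}.
(a,b)_37: α=1, u≡29; β=3, v≡3 (mod 37); (29|37)=-1, (3|37)=+1; sign (−1)^0·-1^3·+1^1 = -1.
(a,b)_11: α=-2, u≡1; β=0, v≡3 (mod 11); (1|11)=+1, (3|11)=+1; sign (−1)^0·+1^0·+1^-2 = +1.
(a,b)_19: α=1, u≡16; β=3, v≡13 (mod 19); (16|19)=+1, (13|19)=-1; sign (−1)^1·+1^3·-1^1 = +1.
(a,b)_∞: sgn(32338)=+, sgn(-549746)=−, so +1.
(a,b)_23: α=1, u≡13; β=3, v≡6 (mod 23); (13|23)=+1, (6|23)=+1; sign (−1)^1·+1^3·+1^1 = -1.
(a,b)_2: α=-1, β=13; u≡1, v≡7 (mod 8); ε(u)ε(v)=0·1, αω(v)=-1·0, βω(u)=13·0; sum ≡ 0  ⇒  +1.
(a,b)_17: α=2, u≡13; β=5, v≡15 (mod 17); (13|17)=+1, (15|17)=+1; sign (−1)^0·+1^5·+1^2 = +1.
(a,b)_7: α=2, u≡3; β=-4, v≡5 (mod 7); (3|7)=-1, (5|7)=-1; sign (−1)^0·-1^-4·-1^2 = +1.
(a,b)_5: α=2, u≡3; β=2, v≡4 (mod 5); (3|5)=-1, (4|5)=+1; sign (−1)^0·-1^2·+1^2 = +1.
(a,b)_3: α=2, u≡1; β=0, v≡1 (mod 3); (1|3)=+1, (1|3)=+1; sign (−1)^0·+1^0·+1^2 = +1.
Ram(32338, -549746) = {23, 37}; no ℚ_23-point on the conic.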